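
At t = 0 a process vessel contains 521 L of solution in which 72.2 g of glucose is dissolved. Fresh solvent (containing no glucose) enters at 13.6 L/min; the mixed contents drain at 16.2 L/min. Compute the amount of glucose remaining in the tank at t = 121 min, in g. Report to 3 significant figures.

Let m(t) be the amount of glucose. Volume: V(t) = V₀ + (Q_in − Q_out) t = 521 − 2.6000 t; V(121) = 206.40 L.
No glucose enters, so dm/dt = −Q_out · (m/V).
dm/m = −Q_out dt/(V₀ − 2.6000 t); integrating gives ln(m/m₀) = −(Q_out/(Q_in−Q_out)) ln(V/V₀).
m = m₀ (V₀/V)^(Q_out/(Q_in−Q_out)) = 72.2 × (521/206.40)^(-6.2308) = 0.22541 g.

0.225 g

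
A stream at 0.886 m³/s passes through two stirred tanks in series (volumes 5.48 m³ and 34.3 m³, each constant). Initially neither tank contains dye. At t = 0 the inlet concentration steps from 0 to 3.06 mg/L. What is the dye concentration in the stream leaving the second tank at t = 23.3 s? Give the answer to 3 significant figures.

1.08 mg/L

Each tank obeys Vᵢ dCᵢ/dt = Q(Cᵢ₋₁ − Cᵢ), so τᵢ = Vᵢ/Q.
τ₁ = 5.48/0.886 = 6.1851 s; τ₂ = 34.3/0.886 = 38.713 s.
Solving the cascade with C₁(0)=C₂(0)=0 gives C₂(t) = C_in[1 − (τ₁ e^(−t/τ₁) − τ₂ e^(−t/τ₂))/(τ₁ − τ₂)].
At t = 23.3: e^(−t/τ₁) = 0.023119, e^(−t/τ₂) = 0.54779.
C₂ = 3.06·[1 − (6.1851·0.023119 − 38.713·0.54779)/(-32.528)] = 3.06·0.35244 = 1.0785 mg/L.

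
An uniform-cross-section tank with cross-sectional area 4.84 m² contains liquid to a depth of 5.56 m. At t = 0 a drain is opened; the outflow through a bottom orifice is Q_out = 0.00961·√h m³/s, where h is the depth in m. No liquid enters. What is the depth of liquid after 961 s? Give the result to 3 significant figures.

A dh/dt = −Q_out = −0.00961 √h.
Separate and integrate: 2(√h − √h₀) = −(0.00961/A) t.
√h = √5.56 − 0.00961·961/(2·4.84) = 2.3580 − 0.95405 = 1.4039.
h = 1.4039² = 1.9710 m.

1.97 m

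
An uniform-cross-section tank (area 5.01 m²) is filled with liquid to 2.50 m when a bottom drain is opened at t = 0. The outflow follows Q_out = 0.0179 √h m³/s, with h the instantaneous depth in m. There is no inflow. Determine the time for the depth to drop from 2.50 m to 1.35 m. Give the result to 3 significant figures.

235 s

A dh/dt = −Q_out = −0.0179 √h.
This is separable: 2 d(√h)/dt = −0.0179/A, so √h = √h₀ − (0.0179/(2A)) t.
t = 2A(√h₀ − √h)/0.0179 = 2·5.01·(√2.50 − √1.35)/0.0179
  = 10.020 × (1.5811 − 1.1619) / 0.0179 = 234.68 s.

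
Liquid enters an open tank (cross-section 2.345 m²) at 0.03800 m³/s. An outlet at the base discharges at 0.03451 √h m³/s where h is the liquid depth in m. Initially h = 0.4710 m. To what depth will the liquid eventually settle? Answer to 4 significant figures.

1.212 m

Mass balance (ρ constant): A dh/dt = Q_in − 0.03451 √h. At steady state dh/dt = 0:
Q_in = 0.03451 √h_ss ⇒ √h_ss = 0.03800/0.03451 = 1.10113.
h_ss = 1.10113² = 1.21249 m. (Since h₀ = 0.4710 m < h_ss, the level will rise toward this value.)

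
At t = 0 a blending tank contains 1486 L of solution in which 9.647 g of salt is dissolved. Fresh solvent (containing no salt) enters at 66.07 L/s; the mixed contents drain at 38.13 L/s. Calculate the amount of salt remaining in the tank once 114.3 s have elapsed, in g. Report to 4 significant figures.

2.016 g

Let m(t) be the amount of salt. Volume: V(t) = V₀ + (Q_in − Q_out) t = 1486 + 27.9400 t; V(114.3) = 4679.54 L.
Species balance (pure solvent in): dm/dt = −Q_out · m/V(t).
Separate: dm/m = −Q_out dt/V(t) ⇒ ln(m/m₀) = −(Q_out/(Q_in−Q_out)) ln(V/V₀).
m = m₀ (V₀/V)^(Q_out/(Q_in−Q_out)) = 9.647 × (1486/4679.54)^(1.36471) = 2.01611 g.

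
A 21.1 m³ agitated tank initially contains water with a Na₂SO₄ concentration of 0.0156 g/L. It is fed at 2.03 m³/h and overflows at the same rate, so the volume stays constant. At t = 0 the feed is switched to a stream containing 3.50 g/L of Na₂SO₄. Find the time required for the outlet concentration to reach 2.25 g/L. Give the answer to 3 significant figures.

Species balance on the tank: V dC/dt = Q(C_in − C), so τ = V/Q = 10.394 h.
C(t) = C_in + (C₀ − C_in) e^(−t/τ). Set C = 2.25 and solve for t:
e^(−t/τ) = (C − C_in)/(C₀ − C_in) = (2.25 − 3.50)/(0.0156 − 3.50) = 0.35874
t = −τ ln(…) = 10.394 × 1.0252 = 10.656 h.

10.7 h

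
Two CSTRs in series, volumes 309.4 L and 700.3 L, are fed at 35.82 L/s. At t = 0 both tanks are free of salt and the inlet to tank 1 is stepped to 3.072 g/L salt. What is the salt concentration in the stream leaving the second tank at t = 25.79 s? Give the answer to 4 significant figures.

1.723 g/L

Each tank obeys Vᵢ dCᵢ/dt = Q(Cᵢ₋₁ − Cᵢ), so τᵢ = Vᵢ/Q.
τ₁ = 309.4/35.82 = 8.63763 s; τ₂ = 700.3/35.82 = 19.5505 s.
Tank 1: C₁ = C_in(1 − e^(−t/τ₁)). Tank 2 (τ₁ ≠ τ₂): C₂ = C_in[1 − (τ₁ e^(−t/τ₁) − τ₂ e^(−t/τ₂))/(τ₁ − τ₂)].
At t = 25.79: e^(−t/τ₁) = 0.0505005, e^(−t/τ₂) = 0.267364.
C₂ = 3.072·[1 − (8.63763·0.0505005 − 19.5505·0.267364)/(-10.9129)] = 3.072·0.560988 = 1.72335 g/L.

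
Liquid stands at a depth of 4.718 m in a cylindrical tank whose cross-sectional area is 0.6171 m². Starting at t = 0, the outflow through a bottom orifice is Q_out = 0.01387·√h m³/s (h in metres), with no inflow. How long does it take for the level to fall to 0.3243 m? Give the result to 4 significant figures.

A dh/dt = −Q_out = −0.01387 √h.
∫ h^(−1/2) dh = −(0.01387/A) ∫ dt, giving 2√h = 2√h₀ − (0.01387/A) t.
t = 2A(√h₀ − √h)/0.01387 = 2·0.6171·(√4.718 − √0.3243)/0.01387
  = 1.23420 × (2.17210 − 0.569473) / 0.01387 = 142.607 s.

142.6 s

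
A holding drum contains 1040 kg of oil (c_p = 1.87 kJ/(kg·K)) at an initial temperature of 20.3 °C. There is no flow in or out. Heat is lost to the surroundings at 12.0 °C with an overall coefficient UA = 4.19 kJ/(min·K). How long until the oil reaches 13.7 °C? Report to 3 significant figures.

First-law balance (no shaft work): M c_p dT/dt = −UA(T − T_amb).
τ = M c_p/UA = 464.15 min; T_ss = T_amb = 12.000 °C.
T(t) = T_ss + (T₀ − T_ss)e^(−t/τ); set T = 13.7:
t = −τ ln[(T − T_ss)/(T₀ − T_ss)] = −464.15 · ln(0.20482) = 735.97 min.

736 min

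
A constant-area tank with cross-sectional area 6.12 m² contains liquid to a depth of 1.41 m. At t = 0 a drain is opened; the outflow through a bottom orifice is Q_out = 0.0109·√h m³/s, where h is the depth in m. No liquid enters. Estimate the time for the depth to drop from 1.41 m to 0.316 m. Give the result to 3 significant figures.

702 s

A dh/dt = −Q_out = −0.0109 √h.
This is separable: 2 d(√h)/dt = −0.0109/A, so √h = √h₀ − (0.0109/(2A)) t.
t = 2A(√h₀ − √h)/0.0109 = 2·6.12·(√1.41 − √0.316)/0.0109
  = 12.240 × (1.1874 − 0.56214) / 0.0109 = 702.17 s.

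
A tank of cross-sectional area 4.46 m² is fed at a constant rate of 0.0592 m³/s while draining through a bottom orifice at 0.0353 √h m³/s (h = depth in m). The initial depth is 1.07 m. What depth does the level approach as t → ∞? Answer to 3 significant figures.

2.81 m

A dh/dt = Q_in − 0.0353 √h. Steady state requires inflow = outflow:
Q_in = 0.0353 √h_ss ⇒ √h_ss = 0.0592/0.0353 = 1.6771.
h_ss = 1.6771² = 2.8125 m. (Since h₀ = 1.07 m < h_ss, the level will rise toward this value.)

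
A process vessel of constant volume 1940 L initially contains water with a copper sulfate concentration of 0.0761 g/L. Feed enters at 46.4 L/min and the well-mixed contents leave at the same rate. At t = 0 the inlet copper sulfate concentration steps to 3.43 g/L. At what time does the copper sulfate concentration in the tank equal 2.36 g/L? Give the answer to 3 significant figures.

Unsteady species balance (constant V, well mixed): V dC/dt = Q(C_in − C), so τ = V/Q = 41.810 min.
C(t) = C_in + (C₀ − C_in) e^(−t/τ). Set C = 2.36 and solve for t:
e^(−t/τ) = (C − C_in)/(C₀ − C_in) = (2.36 − 3.43)/(0.0761 − 3.43) = 0.31903
t = −τ ln(…) = 41.810 × 1.1425 = 47.767 min.

47.8 min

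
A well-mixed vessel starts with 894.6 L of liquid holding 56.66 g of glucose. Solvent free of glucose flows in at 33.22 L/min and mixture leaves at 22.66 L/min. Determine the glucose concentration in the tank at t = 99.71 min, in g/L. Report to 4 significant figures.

Total volume: dV/dt = Q_in − Q_out = 10.5600 L/min, so V(t) = 894.6 + 10.5600 t and V(99.71) = 1947.54 L.
No glucose enters, so dm/dt = −Q_out · (m/V).
Separate: dm/m = −Q_out dt/V(t) ⇒ ln(m/m₀) = −(Q_out/(Q_in−Q_out)) ln(V/V₀).
m = m₀ (V₀/V)^(Q_out/(Q_in−Q_out)) = 56.66 × (894.6/1947.54)^(2.14583) = 10.6731 g.
C = m/V = 10.6731/1947.54 = 0.00548032 g/L.

0.005480 g/L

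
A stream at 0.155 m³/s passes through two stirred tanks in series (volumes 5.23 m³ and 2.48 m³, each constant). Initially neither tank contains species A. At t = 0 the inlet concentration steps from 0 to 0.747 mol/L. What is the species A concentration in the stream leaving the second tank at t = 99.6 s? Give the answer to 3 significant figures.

Species balance on tank i: dCᵢ/dt = (Cᵢ₋₁ − Cᵢ)/τᵢ with τᵢ = Vᵢ/Q.
τ₁ = 5.23/0.155 = 33.742 s; τ₂ = 2.48/0.155 = 16.000 s.
Tank 1: C₁ = C_in(1 − e^(−t/τ₁)). Tank 2 (τ₁ ≠ τ₂): C₂ = C_in[1 − (τ₁ e^(−t/τ₁) − τ₂ e^(−t/τ₂))/(τ₁ − τ₂)].
At t = 99.6: e^(−t/τ₁) = 0.052245, e^(−t/τ₂) = 0.0019793.
C₂ = 0.747·[1 − (33.742·0.052245 − 16.000·0.0019793)/(17.742)] = 0.747·0.90243 = 0.67411 mol/L.

0.674 mol/L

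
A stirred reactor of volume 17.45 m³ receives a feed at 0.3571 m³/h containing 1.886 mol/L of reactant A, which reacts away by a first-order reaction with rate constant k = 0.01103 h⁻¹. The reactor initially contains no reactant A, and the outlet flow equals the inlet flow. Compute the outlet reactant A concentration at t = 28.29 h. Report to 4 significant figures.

Species balance: V dC/dt = Q C_in − Q C − k V C.
dC/dt = (Q/V) C_in − (Q/V + k) C; effective rate a = Q/V + k = 0.0204642 + 0.01103 = 0.0314942 h⁻¹.
C_ss = Q C_in/(Q + kV) = 1.22548 mol/L; C(t) = C_ss + (C₀ − C_ss) e^(−a t).
C(28.29) = 1.22548 + (-1.22548)·e^(−0.0314942·28.29) = 1.22548 + (-1.22548)·0.410257 = 0.722717 mol/L.

0.7227 mol/L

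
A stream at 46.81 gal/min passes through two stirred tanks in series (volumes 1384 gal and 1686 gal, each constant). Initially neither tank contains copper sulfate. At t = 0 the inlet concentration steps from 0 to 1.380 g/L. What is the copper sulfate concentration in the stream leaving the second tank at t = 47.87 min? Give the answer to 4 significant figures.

Time constants: τᵢ = Vᵢ/Q for each well-mixed tank.
τ₁ = 1384/46.81 = 29.5663 min; τ₂ = 1686/46.81 = 36.0179 min.
Tank 1: C₁ = C_in(1 − e^(−t/τ₁)). Tank 2 (τ₁ ≠ τ₂): C₂ = C_in[1 − (τ₁ e^(−t/τ₁) − τ₂ e^(−t/τ₂))/(τ₁ − τ₂)].
At t = 47.87: e^(−t/τ₁) = 0.198083, e^(−t/τ₂) = 0.264726.
C₂ = 1.380·[1 − (29.5663·0.198083 − 36.0179·0.264726)/(-6.45161)] = 1.380·0.429861 = 0.593209 g/L.

0.5932 g/L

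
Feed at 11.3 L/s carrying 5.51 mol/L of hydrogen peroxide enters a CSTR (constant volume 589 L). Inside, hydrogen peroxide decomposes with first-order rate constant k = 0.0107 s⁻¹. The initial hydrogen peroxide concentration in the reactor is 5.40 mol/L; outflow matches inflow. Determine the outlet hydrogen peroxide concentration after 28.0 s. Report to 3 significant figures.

4.34 mol/L

V dC/dt = Q(C_in − C) − k V C.
dC/dt = (Q/V) C_in − (Q/V + k) C; effective rate a = Q/V + k = 0.019185 + 0.0107 = 0.029885 s⁻¹.
C_ss = Q C_in/(Q + kV) = 3.5372 mol/L; C(t) = C_ss + (C₀ − C_ss) e^(−a t).
C(28.0) = 3.5372 + (1.8628)·e^(−0.029885·28.0) = 3.5372 + (1.8628)·0.43310 = 4.3440 mol/L.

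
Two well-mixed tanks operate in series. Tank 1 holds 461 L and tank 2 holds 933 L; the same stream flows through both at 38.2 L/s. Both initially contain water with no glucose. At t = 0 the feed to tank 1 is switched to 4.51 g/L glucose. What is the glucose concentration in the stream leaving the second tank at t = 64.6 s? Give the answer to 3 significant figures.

3.90 g/L

Each tank obeys Vᵢ dCᵢ/dt = Q(Cᵢ₋₁ − Cᵢ), so τᵢ = Vᵢ/Q.
τ₁ = 461/38.2 = 12.068 s; τ₂ = 933/38.2 = 24.424 s.
Tank 1: C₁ = C_in(1 − e^(−t/τ₁)). Tank 2 (τ₁ ≠ τ₂): C₂ = C_in[1 − (τ₁ e^(−t/τ₁) − τ₂ e^(−t/τ₂))/(τ₁ − τ₂)].
At t = 64.6: e^(−t/τ₁) = 0.0047341, e^(−t/τ₂) = 0.071010.
C₂ = 4.51·[1 − (12.068·0.0047341 − 24.424·0.071010)/(-12.356)] = 4.51·0.86426 = 3.8978 g/L.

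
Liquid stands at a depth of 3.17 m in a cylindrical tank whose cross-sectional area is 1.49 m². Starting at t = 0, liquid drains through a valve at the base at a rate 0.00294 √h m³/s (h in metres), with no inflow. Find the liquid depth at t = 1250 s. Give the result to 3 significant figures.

0.299 m

With no inflow, A dh/dt = −0.00294 √h.
This is separable: 2 d(√h)/dt = −0.00294/A, so √h = √h₀ − (0.00294/(2A)) t.
√h = √3.17 − 0.00294·1250/(2·1.49) = 1.7804 − 1.2332 = 0.54723.
h = 0.54723² = 0.29946 m.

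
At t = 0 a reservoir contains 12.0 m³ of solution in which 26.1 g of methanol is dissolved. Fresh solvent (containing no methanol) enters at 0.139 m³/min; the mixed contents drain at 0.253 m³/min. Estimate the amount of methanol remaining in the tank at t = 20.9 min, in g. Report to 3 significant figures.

Let m(t) be the amount of methanol. Volume: V(t) = V₀ + (Q_in − Q_out) t = 12.0 − 0.11400 t; V(20.9) = 9.6174 m³.
No methanol enters, so dm/dt = −Q_out · (m/V).
Separate: dm/m = −Q_out dt/V(t) ⇒ ln(m/m₀) = −(Q_out/(Q_in−Q_out)) ln(V/V₀).
m = m₀ (V₀/V)^(Q_out/(Q_in−Q_out)) = 26.1 × (12.0/9.6174)^(-2.2193) = 15.970 g.

16.0 g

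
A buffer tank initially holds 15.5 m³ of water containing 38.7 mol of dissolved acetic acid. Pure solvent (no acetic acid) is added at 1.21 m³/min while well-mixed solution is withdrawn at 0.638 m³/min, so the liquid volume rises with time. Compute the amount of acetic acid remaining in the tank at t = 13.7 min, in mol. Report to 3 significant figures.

24.5 mol

Total volume: dV/dt = Q_in − Q_out = 0.57200 m³/min, so V(t) = 15.5 + 0.57200 t and V(13.7) = 23.336 m³.
No acetic acid enters, so dm/dt = −Q_out · (m/V).
Separate: dm/m = −Q_out dt/V(t) ⇒ ln(m/m₀) = −(Q_out/(Q_in−Q_out)) ln(V/V₀).
m = m₀ (V₀/V)^(Q_out/(Q_in−Q_out)) = 38.7 × (15.5/23.336)^(1.1154) = 24.519 mol.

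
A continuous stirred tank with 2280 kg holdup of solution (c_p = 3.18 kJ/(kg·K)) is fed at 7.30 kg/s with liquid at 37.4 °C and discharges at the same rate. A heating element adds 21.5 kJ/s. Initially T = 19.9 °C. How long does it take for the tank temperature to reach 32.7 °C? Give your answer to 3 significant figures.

371 s

Unsteady energy balance on the tank contents: M c_p dT/dt = ṁ c_p (T_in − T) + 21.5.
τ = M/ṁ = 312.33 s; T_ss = T_in + Q̇/(ṁ c_p) = 38.326 °C.
T(t) = T_ss + (T₀ − T_ss) e^(−t/τ). Set T = 32.7:
e^(−t/τ) = (32.7 − 38.326)/(19.9 − 38.326) = 0.30534
t = −312.33 · ln(0.30534) = 370.53 s.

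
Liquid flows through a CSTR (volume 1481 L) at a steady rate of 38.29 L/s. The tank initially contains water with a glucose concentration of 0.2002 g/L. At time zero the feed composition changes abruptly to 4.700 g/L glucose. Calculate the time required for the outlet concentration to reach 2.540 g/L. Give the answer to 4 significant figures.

Species balance: V dC/dt = Q(C_in − C) ⇒ τ = V/Q = 38.6785 s.
C(t) = C_in + (C₀ − C_in) e^(−t/τ). Set C = 2.540 and solve for t:
e^(−t/τ) = (C − C_in)/(C₀ − C_in) = (2.540 − 4.700)/(0.2002 − 4.700) = 0.480021
t = −τ ln(…) = 38.6785 × 0.733925 = 28.3871 s.

28.39 s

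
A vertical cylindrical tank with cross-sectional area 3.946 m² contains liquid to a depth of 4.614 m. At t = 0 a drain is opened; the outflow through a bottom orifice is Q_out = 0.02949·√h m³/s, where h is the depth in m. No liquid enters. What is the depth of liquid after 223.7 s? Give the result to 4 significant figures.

A dh/dt = −Q_out = −0.02949 √h.
This is separable: 2 d(√h)/dt = −0.02949/A, so √h = √h₀ − (0.02949/(2A)) t.
√h = √4.614 − 0.02949·223.7/(2·3.946) = 2.14802 − 0.835899 = 1.31212.
h = 1.31212² = 1.72167 m.

1.722 m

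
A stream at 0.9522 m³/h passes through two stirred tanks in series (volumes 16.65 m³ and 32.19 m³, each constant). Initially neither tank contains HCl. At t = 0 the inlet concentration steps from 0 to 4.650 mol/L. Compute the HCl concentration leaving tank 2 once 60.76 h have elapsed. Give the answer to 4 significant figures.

Time constants: τᵢ = Vᵢ/Q for each well-mixed tank.
τ₁ = 16.65/0.9522 = 17.4858 h; τ₂ = 32.19/0.9522 = 33.8059 h.
Solving the cascade with C₁(0)=C₂(0)=0 gives C₂(t) = C_in[1 − (τ₁ e^(−t/τ₁) − τ₂ e^(−t/τ₂))/(τ₁ − τ₂)].
At t = 60.76: e^(−t/τ₁) = 0.0309676, e^(−t/τ₂) = 0.165743.
C₂ = 4.650·[1 − (17.4858·0.0309676 − 33.8059·0.165743)/(-16.3201)] = 4.650·0.689855 = 3.20783 mol/L.

3.208 mol/L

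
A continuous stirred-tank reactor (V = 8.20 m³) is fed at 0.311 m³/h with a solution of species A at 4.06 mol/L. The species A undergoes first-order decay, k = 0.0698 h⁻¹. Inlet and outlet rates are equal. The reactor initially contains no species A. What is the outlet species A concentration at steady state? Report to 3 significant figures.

1.43 mol/L

V dC/dt = Q(C_in − C) − k V C.
At steady state: 0 = Q C_in − (Q + kV) C_ss, so C_ss = Q C_in/(Q + kV).
C_ss = 0.311·4.06/(0.311 + 0.0698·8.20) = 1.2627/0.88336 = 1.4294 mol/L.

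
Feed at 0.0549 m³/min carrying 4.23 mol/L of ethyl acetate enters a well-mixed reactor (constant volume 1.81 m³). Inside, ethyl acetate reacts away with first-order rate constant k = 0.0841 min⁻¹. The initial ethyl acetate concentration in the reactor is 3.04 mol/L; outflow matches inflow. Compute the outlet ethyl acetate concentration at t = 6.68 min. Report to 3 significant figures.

Species balance: V dC/dt = Q C_in − Q C − k V C.
This is linear with rate a = Q/V + k = 0.11443 min⁻¹.
C_ss = Q C_in/(Q + kV) = 1.1212 mol/L; C(t) = C_ss + (C₀ − C_ss) e^(−a t).
C(6.68) = 1.1212 + (1.9188)·e^(−0.11443·6.68) = 1.1212 + (1.9188)·0.46561 = 2.0146 mol/L.

2.01 mol/L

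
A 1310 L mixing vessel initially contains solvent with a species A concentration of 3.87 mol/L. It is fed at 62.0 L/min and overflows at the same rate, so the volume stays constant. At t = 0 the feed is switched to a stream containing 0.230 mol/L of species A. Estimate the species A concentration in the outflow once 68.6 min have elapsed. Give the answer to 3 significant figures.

0.372 mol/L

Accumulation = in − out for the solute gives V dC/dt = Q(C_in − C).
Time constant τ = V/Q = 1310/62.0 = 21.129 min.
Integrating: C(t) = C_in + (C₀ − C_in) e^(−t/τ).
C(68.6) = 0.230 + (3.87 − 0.230)·e^(−68.6/21.129) = 0.230 + (3.6400)·0.038902 = 0.37160 mol/L.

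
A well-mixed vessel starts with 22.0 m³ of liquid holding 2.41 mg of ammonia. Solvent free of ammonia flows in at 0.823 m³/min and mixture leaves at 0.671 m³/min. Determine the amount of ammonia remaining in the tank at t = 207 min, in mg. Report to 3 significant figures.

Let m(t) be the amount of ammonia. Volume: V(t) = V₀ + (Q_in − Q_out) t = 22.0 + 0.15200 t; V(207) = 53.464 m³.
Species balance (pure solvent in): dm/dt = −Q_out · m/V(t).
dm/m = −Q_out dt/(V₀ + 0.15200 t); integrating gives ln(m/m₀) = −(Q_out/(Q_in−Q_out)) ln(V/V₀).
m = m₀ (V₀/V)^(Q_out/(Q_in−Q_out)) = 2.41 × (22.0/53.464)^(4.4145) = 0.047822 mg.

0.0478 mg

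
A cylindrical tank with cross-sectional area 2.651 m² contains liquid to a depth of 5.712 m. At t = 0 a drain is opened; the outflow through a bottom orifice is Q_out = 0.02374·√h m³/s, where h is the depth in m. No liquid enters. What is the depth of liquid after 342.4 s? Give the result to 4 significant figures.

0.7342 m

Unsteady balance on liquid volume: A dh/dt = −0.02374 √h.
∫ h^(−1/2) dh = −(0.02374/A) ∫ dt, giving 2√h = 2√h₀ − (0.02374/A) t.
√h = √5.712 − 0.02374·342.4/(2·2.651) = 2.38998 − 1.53312 = 0.856864.
h = 0.856864² = 0.734216 m.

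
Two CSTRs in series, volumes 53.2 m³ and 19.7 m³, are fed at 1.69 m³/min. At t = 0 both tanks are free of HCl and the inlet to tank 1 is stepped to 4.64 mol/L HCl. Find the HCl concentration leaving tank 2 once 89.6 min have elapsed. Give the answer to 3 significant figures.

4.21 mol/L

Time constants: τᵢ = Vᵢ/Q for each well-mixed tank.
τ₁ = 53.2/1.69 = 31.479 min; τ₂ = 19.7/1.69 = 11.657 min.
Solving the cascade with C₁(0)=C₂(0)=0 gives C₂(t) = C_in[1 − (τ₁ e^(−t/τ₁) − τ₂ e^(−t/τ₂))/(τ₁ − τ₂)].
At t = 89.6: e^(−t/τ₁) = 0.058058, e^(−t/τ₂) = 0.00045898.
C₂ = 4.64·[1 − (31.479·0.058058 − 11.657·0.00045898)/(19.822)] = 4.64·0.90807 = 4.2134 mol/L.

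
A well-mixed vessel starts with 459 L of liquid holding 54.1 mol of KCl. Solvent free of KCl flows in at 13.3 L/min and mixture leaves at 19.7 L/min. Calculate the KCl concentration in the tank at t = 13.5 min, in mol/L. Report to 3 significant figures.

Let m(t) be the amount of KCl. Volume: V(t) = V₀ + (Q_in − Q_out) t = 459 − 6.4000 t; V(13.5) = 372.60 L.
Species balance (pure solvent in): dm/dt = −Q_out · m/V(t).
dm/m = −Q_out dt/(V₀ − 6.4000 t); integrating gives ln(m/m₀) = −(Q_out/(Q_in−Q_out)) ln(V/V₀).
m = m₀ (V₀/V)^(Q_out/(Q_in−Q_out)) = 54.1 × (459/372.60)^(-3.0781) = 28.472 mol.
C = m/V = 28.472/372.60 = 0.076413 mol/L.

0.0764 mol/L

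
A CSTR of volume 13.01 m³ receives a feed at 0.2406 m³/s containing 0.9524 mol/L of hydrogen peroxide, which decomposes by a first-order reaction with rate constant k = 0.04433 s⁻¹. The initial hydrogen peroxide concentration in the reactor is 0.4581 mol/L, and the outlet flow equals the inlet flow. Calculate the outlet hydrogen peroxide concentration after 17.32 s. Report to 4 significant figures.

V dC/dt = Q(C_in − C) − k V C.
dC/dt = (Q/V) C_in − (Q/V + k) C; effective rate a = Q/V + k = 0.0184935 + 0.04433 = 0.0628235 s⁻¹.
C_ss = Q C_in/(Q + kV) = 0.280360 mol/L; C(t) = C_ss + (C₀ − C_ss) e^(−a t).
C(17.32) = 0.280360 + (0.177740)·e^(−0.0628235·17.32) = 0.280360 + (0.177740)·0.336855 = 0.340233 mol/L.

0.3402 mol/L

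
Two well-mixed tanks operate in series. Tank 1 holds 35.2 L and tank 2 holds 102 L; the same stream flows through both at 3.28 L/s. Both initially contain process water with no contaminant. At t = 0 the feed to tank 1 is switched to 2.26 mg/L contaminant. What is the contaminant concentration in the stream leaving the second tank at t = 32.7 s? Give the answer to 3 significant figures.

Time constants: τᵢ = Vᵢ/Q for each well-mixed tank.
τ₁ = 35.2/3.28 = 10.732 s; τ₂ = 102/3.28 = 31.098 s.
Solving the cascade with C₁(0)=C₂(0)=0 gives C₂(t) = C_in[1 − (τ₁ e^(−t/τ₁) − τ₂ e^(−t/τ₂))/(τ₁ − τ₂)].
At t = 32.7: e^(−t/τ₁) = 0.047499, e^(−t/τ₂) = 0.34940.
C₂ = 2.26·[1 − (10.732·0.047499 − 31.098·0.34940)/(-20.366)] = 2.26·0.49151 = 1.1108 mg/L.

1.11 mg/L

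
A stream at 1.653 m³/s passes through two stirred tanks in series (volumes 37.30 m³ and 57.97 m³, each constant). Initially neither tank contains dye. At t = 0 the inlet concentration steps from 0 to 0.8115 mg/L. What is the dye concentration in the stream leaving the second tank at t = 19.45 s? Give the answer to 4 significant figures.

0.1229 mg/L

Time constants: τᵢ = Vᵢ/Q for each well-mixed tank.
τ₁ = 37.30/1.653 = 22.5650 s; τ₂ = 57.97/1.653 = 35.0696 s.
Tank 1: C₁ = C_in(1 − e^(−t/τ₁)). Tank 2 (τ₁ ≠ τ₂): C₂ = C_in[1 − (τ₁ e^(−t/τ₁) − τ₂ e^(−t/τ₂))/(τ₁ − τ₂)].
At t = 19.45: e^(−t/τ₁) = 0.422336, e^(−t/τ₂) = 0.574295.
C₂ = 0.8115·[1 − (22.5650·0.422336 − 35.0696·0.574295)/(-12.5045)] = 0.8115·0.151488 = 0.122933 mg/L.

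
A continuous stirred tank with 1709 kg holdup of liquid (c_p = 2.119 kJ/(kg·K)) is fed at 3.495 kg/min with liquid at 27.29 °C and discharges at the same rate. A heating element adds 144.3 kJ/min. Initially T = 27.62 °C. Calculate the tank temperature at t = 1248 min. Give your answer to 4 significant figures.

M c_p dT/dt = ṁ c_p (T_in − T) + Q̇.
Rearrange: dT/dt = (T_ss − T)/τ with τ = M/ṁ = 488.984 min and T_ss = T_in + Q̇/(ṁ c_p) = 46.7745 °C.
This is linear first-order; T(t) = T_ss + (T₀ − T_ss) e^(−t/τ).
T(1248) = 46.7745 + (-19.1545)·e^(−1248/488.984) = 46.7745 + (-19.1545)·0.0779078 = 45.2822 °C.

45.28 °C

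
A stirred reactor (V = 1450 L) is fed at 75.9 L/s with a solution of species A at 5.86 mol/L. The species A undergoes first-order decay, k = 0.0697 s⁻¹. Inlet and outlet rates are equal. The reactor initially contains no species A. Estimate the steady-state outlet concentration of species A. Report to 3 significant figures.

2.51 mol/L

Accumulation = in − out − consumed: V dC/dt = Q C_in − Q C − k V C.
Steady state (dC/dt = 0): C_ss = Q C_in/(Q + kV) = C_in/(1 + kV/Q).
C_ss = 75.9·5.86/(75.9 + 0.0697·1450) = 444.77/176.97 = 2.5133 mol/L.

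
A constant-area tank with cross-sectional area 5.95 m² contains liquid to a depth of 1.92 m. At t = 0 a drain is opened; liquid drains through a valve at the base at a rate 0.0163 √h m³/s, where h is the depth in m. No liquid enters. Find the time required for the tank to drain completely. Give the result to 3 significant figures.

Mass balance (ρ constant): A dh/dt = −0.0163 √h.
∫ h^(−1/2) dh = −(0.0163/A) ∫ dt, giving 2√h = 2√h₀ − (0.0163/A) t.
Tank is empty when √h = 0: t_empty = 2A√h₀/0.0163.
t_empty = 2·5.95·√1.92/0.0163 = 11.900·1.3856/0.0163 = 1011.6 s.

1010 s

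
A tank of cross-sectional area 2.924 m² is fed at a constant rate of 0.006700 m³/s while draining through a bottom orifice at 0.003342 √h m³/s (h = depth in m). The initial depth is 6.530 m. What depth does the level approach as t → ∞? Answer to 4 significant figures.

4.019 m

A dh/dt = Q_in − 0.003342 √h. Steady state requires inflow = outflow:
Q_in = 0.003342 √h_ss ⇒ √h_ss = 0.006700/0.003342 = 2.00479.
h_ss = 2.00479² = 4.01917 m. (Since h₀ = 6.530 m > h_ss, the level will fall toward this value.)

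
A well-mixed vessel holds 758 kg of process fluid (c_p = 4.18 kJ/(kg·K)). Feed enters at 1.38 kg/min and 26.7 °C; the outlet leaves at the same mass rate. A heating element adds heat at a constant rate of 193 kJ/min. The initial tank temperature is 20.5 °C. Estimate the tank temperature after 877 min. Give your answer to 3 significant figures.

M c_p dT/dt = ṁ c_p (T_in − T) + Q̇.
τ = M/ṁ = 549.28 min; T_ss = T_in + Q̇/(ṁ c_p) = 26.7 + 193/(1.38·4.18) = 60.158 °C.
Integrating: T(t) = T_ss + (T₀ − T_ss) e^(−t/τ).
T(877) = 60.158 + (-39.658)·e^(−877/549.28) = 60.158 + (-39.658)·0.20257 = 52.124 °C.

52.1 °C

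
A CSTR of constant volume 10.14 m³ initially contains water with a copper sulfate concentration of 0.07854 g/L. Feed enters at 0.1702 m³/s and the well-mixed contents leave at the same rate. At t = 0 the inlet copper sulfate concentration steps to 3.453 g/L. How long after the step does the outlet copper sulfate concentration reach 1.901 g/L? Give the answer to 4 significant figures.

Species balance: V dC/dt = Q(C_in − C) ⇒ τ = V/Q = 59.5770 s.
C(t) = C_in + (C₀ − C_in) e^(−t/τ). Set C = 1.901 and solve for t:
e^(−t/τ) = (C − C_in)/(C₀ − C_in) = (1.901 − 3.453)/(0.07854 − 3.453) = 0.459925
t = −τ ln(…) = 59.5770 × 0.776691 = 46.2729 s.

46.27 s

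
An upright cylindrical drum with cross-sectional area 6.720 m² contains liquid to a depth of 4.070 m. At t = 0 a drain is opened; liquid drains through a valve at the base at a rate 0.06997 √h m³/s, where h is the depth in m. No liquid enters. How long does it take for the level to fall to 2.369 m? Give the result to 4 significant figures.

Unsteady balance on liquid volume: A dh/dt = −0.06997 √h.
This is separable: 2 d(√h)/dt = −0.06997/A, so √h = √h₀ − (0.06997/(2A)) t.
t = 2A(√h₀ − √h)/0.06997 = 2·6.720·(√4.070 − √2.369)/0.06997
  = 13.4400 × (2.01742 − 1.53916) / 0.06997 = 91.8669 s.

91.87 s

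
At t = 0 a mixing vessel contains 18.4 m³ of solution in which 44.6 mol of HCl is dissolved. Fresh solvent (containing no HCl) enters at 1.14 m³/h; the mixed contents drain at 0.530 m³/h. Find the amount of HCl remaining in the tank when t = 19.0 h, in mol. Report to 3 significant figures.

29.2 mol

Let m(t) be the amount of HCl. Volume: V(t) = V₀ + (Q_in − Q_out) t = 18.4 + 0.61000 t; V(19.0) = 29.990 m³.
Species balance (pure solvent in): dm/dt = −Q_out · m/V(t).
Separate: dm/m = −Q_out dt/V(t) ⇒ ln(m/m₀) = −(Q_out/(Q_in−Q_out)) ln(V/V₀).
m = m₀ (V₀/V)^(Q_out/(Q_in−Q_out)) = 44.6 × (18.4/29.990)^(0.86885) = 29.174 mol.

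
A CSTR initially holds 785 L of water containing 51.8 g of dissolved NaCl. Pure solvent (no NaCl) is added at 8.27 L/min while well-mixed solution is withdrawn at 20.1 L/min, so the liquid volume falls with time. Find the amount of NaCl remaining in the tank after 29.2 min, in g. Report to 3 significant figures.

Total volume: dV/dt = Q_in − Q_out = -11.830 L/min, so V(t) = 785 − 11.830 t and V(29.2) = 439.56 L.
No NaCl enters, so dm/dt = −Q_out · (m/V).
Separate: dm/m = −Q_out dt/V(t) ⇒ ln(m/m₀) = −(Q_out/(Q_in−Q_out)) ln(V/V₀).
m = m₀ (V₀/V)^(Q_out/(Q_in−Q_out)) = 51.8 × (785/439.56)^(-1.6991) = 19.339 g.

19.3 g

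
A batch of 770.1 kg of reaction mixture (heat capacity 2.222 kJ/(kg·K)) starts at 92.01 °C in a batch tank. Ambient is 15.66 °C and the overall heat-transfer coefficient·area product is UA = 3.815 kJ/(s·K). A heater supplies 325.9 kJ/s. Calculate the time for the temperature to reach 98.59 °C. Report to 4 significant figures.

579.0 s

M c_p dT/dt = −UA(T − T_amb) + Q̇.
τ = M c_p/UA = 448.535 s; T_ss = T_amb + Q̇/UA = 15.66 + 325.9/3.815 = 101.086 °C.
T(t) = T_ss + (T₀ − T_ss)e^(−t/τ); set T = 98.59:
t = −τ ln[(T − T_ss)/(T₀ − T_ss)] = −448.535 · ln(0.275007) = 579.041 s.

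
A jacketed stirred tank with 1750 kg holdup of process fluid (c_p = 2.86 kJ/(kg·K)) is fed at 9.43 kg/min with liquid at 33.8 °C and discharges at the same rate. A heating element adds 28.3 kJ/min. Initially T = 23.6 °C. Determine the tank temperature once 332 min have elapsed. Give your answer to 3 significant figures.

M c_p dT/dt = ṁ c_p (T_in − T) + Q̇.
τ = M/ṁ = 185.58 min; T_ss = T_in + Q̇/(ṁ c_p) = 33.8 + 28.3/(9.43·2.86) = 34.849 °C.
Solution: T(t) = T_ss + (T₀ − T_ss) e^(−t/τ).
T(332) = 34.849 + (-11.249)·e^(−332/185.58) = 34.849 + (-11.249)·0.16713 = 32.969 °C.

33.0 °C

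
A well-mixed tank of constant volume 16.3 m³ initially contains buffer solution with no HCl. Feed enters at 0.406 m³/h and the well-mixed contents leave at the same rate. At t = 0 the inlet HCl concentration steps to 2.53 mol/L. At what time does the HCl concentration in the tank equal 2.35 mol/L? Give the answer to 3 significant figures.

106 h

Species balance: V dC/dt = Q(C_in − C) ⇒ τ = V/Q = 40.148 h.
C(t) = C_in + (C₀ − C_in) e^(−t/τ). Set C = 2.35 and solve for t:
e^(−t/τ) = (C − C_in)/(C₀ − C_in) = (2.35 − 2.53)/(0 − 2.53) = 0.071146
t = −τ ln(…) = 40.148 × 2.6430 = 106.11 h.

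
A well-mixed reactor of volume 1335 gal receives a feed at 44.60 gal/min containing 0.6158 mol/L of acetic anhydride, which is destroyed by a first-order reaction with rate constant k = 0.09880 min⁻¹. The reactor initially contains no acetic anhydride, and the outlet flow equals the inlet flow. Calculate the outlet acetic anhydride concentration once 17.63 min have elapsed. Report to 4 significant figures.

0.1405 mol/L

Species balance: V dC/dt = Q C_in − Q C − k V C.
This is linear with rate a = Q/V + k = 0.132208 min⁻¹.
C_ss = Q C_in/(Q + kV) = 0.155609 mol/L; C(t) = C_ss + (C₀ − C_ss) e^(−a t).
C(17.63) = 0.155609 + (-0.155609)·e^(−0.132208·17.63) = 0.155609 + (-0.155609)·0.0972149 = 0.140482 mol/L.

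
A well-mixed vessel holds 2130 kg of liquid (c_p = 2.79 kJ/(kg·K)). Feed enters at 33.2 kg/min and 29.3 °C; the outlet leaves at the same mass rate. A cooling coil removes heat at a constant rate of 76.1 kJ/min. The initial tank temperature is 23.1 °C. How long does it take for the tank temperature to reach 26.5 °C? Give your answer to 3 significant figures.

M c_p dT/dt = ṁ c_p (T_in − T) − Q̇.
τ = M/ṁ = 64.157 min; T_ss = T_in − Q̇/(ṁ c_p) = 28.478 °C.
T(t) = T_ss + (T₀ − T_ss) e^(−t/τ). Set T = 26.5:
e^(−t/τ) = (26.5 − 28.478)/(23.1 − 28.478) = 0.36785
t = −64.157 · ln(0.36785) = 64.163 min.

64.2 min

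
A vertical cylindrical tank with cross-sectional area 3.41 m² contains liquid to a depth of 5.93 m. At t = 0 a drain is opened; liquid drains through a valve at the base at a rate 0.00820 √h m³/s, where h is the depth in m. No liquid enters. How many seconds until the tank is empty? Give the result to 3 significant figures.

2030 s

Accumulation of liquid (constant cross-section A): A dh/dt = −0.00820 √h.
Separate and integrate: 2(√h − √h₀) = −(0.00820/A) t.
Tank is empty when √h = 0: t_empty = 2A√h₀/0.00820.
t_empty = 2·3.41·√5.93/0.00820 = 6.8200·2.4352/0.00820 = 2025.3 s.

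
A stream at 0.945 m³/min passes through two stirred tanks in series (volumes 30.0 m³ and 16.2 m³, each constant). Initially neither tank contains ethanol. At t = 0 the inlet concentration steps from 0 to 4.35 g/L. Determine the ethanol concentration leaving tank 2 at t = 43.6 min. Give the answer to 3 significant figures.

Species balance on tank i: dCᵢ/dt = (Cᵢ₋₁ − Cᵢ)/τᵢ with τᵢ = Vᵢ/Q.
τ₁ = 30.0/0.945 = 31.746 min; τ₂ = 16.2/0.945 = 17.143 min.
Solving the cascade with C₁(0)=C₂(0)=0 gives C₂(t) = C_in[1 − (τ₁ e^(−t/τ₁) − τ₂ e^(−t/τ₂))/(τ₁ − τ₂)].
At t = 43.6: e^(−t/τ₁) = 0.25324, e^(−t/τ₂) = 0.078604.
C₂ = 4.35·[1 − (31.746·0.25324 − 17.143·0.078604)/(14.603)] = 4.35·0.54174 = 2.3566 g/L.

2.36 g/L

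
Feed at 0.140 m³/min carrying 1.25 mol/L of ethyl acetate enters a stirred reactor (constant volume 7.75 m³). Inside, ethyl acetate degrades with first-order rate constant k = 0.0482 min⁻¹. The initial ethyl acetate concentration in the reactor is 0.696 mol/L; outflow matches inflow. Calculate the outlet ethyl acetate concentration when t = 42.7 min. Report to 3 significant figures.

V dC/dt = Q(C_in − C) − k V C.
dC/dt = (Q/V) C_in − (Q/V + k) C; effective rate a = Q/V + k = 0.018065 + 0.0482 = 0.066265 min⁻¹.
C_ss = Q C_in/(Q + kV) = 0.34077 mol/L; C(t) = C_ss + (C₀ − C_ss) e^(−a t).
C(42.7) = 0.34077 + (0.35523)·e^(−0.066265·42.7) = 0.34077 + (0.35523)·0.059043 = 0.36174 mol/L.

0.362 mol/L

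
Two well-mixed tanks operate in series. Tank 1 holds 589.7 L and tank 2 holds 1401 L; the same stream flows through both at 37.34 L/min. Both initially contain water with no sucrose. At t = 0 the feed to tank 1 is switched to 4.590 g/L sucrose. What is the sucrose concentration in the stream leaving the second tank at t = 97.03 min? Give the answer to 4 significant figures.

Species balance on tank i: dCᵢ/dt = (Cᵢ₋₁ − Cᵢ)/τᵢ with τᵢ = Vᵢ/Q.
τ₁ = 589.7/37.34 = 15.7927 min; τ₂ = 1401/37.34 = 37.5201 min.
Solving the cascade with C₁(0)=C₂(0)=0 gives C₂(t) = C_in[1 − (τ₁ e^(−t/τ₁) − τ₂ e^(−t/τ₂))/(τ₁ − τ₂)].
At t = 97.03: e^(−t/τ₁) = 0.00214638, e^(−t/τ₂) = 0.0753146.
C₂ = 4.590·[1 − (15.7927·0.00214638 − 37.5201·0.0753146)/(-21.7274)] = 4.590·0.871503 = 4.00020 g/L.

4.000 g/L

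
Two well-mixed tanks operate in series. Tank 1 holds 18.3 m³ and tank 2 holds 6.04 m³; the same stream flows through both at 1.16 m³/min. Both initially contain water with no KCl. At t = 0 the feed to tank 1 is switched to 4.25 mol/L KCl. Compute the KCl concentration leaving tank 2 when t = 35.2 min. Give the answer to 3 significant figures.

3.57 mol/L

Species balance on tank i: dCᵢ/dt = (Cᵢ₋₁ − Cᵢ)/τᵢ with τᵢ = Vᵢ/Q.
τ₁ = 18.3/1.16 = 15.776 min; τ₂ = 6.04/1.16 = 5.2069 min.
Solving the cascade with C₁(0)=C₂(0)=0 gives C₂(t) = C_in[1 − (τ₁ e^(−t/τ₁) − τ₂ e^(−t/τ₂))/(τ₁ − τ₂)].
At t = 35.2: e^(−t/τ₁) = 0.10739, e^(−t/τ₂) = 0.0011589.
C₂ = 4.25·[1 − (15.776·0.10739 − 5.2069·0.0011589)/(10.569)] = 4.25·0.84027 = 3.5711 mol/L.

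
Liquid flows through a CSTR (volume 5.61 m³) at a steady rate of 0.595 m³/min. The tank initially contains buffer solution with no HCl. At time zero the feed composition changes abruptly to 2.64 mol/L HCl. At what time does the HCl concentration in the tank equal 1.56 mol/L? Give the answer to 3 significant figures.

8.43 min

Accumulation = in − out for the solute gives V dC/dt = Q(C_in − C), so τ = V/Q = 9.4286 min.
C(t) = C_in + (C₀ − C_in) e^(−t/τ). Set C = 1.56 and solve for t:
e^(−t/τ) = (C − C_in)/(C₀ − C_in) = (1.56 − 2.64)/(0 − 2.64) = 0.40909
t = −τ ln(…) = 9.4286 × 0.89382 = 8.4274 min.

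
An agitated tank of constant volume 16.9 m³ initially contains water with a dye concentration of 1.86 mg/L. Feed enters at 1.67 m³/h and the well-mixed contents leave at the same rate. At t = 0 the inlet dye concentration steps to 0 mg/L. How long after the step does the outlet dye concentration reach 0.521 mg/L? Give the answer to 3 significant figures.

Species balance: V dC/dt = Q(C_in − C) ⇒ τ = V/Q = 10.120 h.
C(t) = C_in + (C₀ − C_in) e^(−t/τ). Set C = 0.521 and solve for t:
e^(−t/τ) = (C − C_in)/(C₀ − C_in) = (0.521 − 0)/(1.86 − 0) = 0.28011
t = −τ ln(…) = 10.120 × 1.2726 = 12.878 h.

12.9 h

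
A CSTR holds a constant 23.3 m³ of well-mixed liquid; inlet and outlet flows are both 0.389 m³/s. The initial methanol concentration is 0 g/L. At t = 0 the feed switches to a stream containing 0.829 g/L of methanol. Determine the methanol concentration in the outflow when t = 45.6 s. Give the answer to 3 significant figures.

0.442 g/L

Unsteady species balance (constant V, well mixed): V dC/dt = Q(C_in − C).
Rewrite as dC/dt + C/τ = C_in/τ, τ = V/Q = 59.897 s.
This is linear first-order; C(t) = C_in + (C₀ − C_in) e^(−t/τ).
C(45.6) = 0.829 + (0 − 0.829)·e^(−45.6/59.897) = 0.829 + (-0.82900)·0.46706 = 0.44181 g/L.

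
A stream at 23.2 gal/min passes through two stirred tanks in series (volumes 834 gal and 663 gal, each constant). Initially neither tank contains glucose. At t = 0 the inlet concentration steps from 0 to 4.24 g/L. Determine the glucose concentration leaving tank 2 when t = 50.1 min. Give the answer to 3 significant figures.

Species balance on tank i: dCᵢ/dt = (Cᵢ₋₁ − Cᵢ)/τᵢ with τᵢ = Vᵢ/Q.
τ₁ = 834/23.2 = 35.948 min; τ₂ = 663/23.2 = 28.578 min.
Solving the cascade with C₁(0)=C₂(0)=0 gives C₂(t) = C_in[1 − (τ₁ e^(−t/τ₁) − τ₂ e^(−t/τ₂))/(τ₁ − τ₂)].
At t = 50.1: e^(−t/τ₁) = 0.24816, e^(−t/τ₂) = 0.17323.
C₂ = 4.24·[1 − (35.948·0.24816 − 28.578·0.17323)/(7.3707)] = 4.24·0.46132 = 1.9560 g/L.

1.96 g/L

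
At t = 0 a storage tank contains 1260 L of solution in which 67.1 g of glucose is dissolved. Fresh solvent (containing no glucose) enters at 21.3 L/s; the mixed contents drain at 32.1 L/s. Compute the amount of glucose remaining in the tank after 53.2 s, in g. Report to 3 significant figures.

Let m(t) be the amount of glucose. Volume: V(t) = V₀ + (Q_in − Q_out) t = 1260 − 10.800 t; V(53.2) = 685.44 L.
Solute balance: dm/dt = 0 − Q_out C = −Q_out m/V(t).
Separate: dm/m = −Q_out dt/V(t) ⇒ ln(m/m₀) = −(Q_out/(Q_in−Q_out)) ln(V/V₀).
m = m₀ (V₀/V)^(Q_out/(Q_in−Q_out)) = 67.1 × (1260/685.44)^(-2.9722) = 10.987 g.

11.0 g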